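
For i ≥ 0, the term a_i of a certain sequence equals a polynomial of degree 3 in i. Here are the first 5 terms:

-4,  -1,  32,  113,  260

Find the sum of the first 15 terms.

1st diffs: 3, 33, 81, 147.
2nd diffs: 30, 48, 66.
3rd diffs: 18, 18 (constant).
Newton forward-difference form: a_i = -4 + 3·C(i,1) + 30·C(i,2) + 18·C(i,3).
Continuing: …, 491, 824, 1277, 1868, …, a_{14} = 9320.
Summing i = 0..14 (15 terms) gives 38475.

38475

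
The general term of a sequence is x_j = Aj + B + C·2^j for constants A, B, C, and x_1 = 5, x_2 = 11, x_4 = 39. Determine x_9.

Plug in j = 1, 2, 4: A + B + 2C = 5; 2A + B + 4C = 11; 4A + B + 16C = 39.
Subtracting the first from the second: A + 2C = 6.
Subtracting the second from the third: 2A + 12C = 28.
Solving: C = 2, A = 2, then B = -1.
Hence x_9 = 2·9 + (-1) + 2·512 = 1041.

1041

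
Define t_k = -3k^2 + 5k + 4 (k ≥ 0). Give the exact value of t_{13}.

t_{13} = -3·13^2 + 5·13 + 4 = -438.

-438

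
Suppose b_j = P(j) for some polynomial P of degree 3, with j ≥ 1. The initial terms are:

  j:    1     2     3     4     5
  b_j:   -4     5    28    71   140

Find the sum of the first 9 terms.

1st diffs: 9, 23, 43, 69.
2nd diffs: 14, 20, 26.
3rd diffs: 6, 6 (constant).
So b_j = j^3 + j^2 - j - 5.
Continuing: 241, 380, 563, 796.
Summing j = 1..9 (9 terms) gives 2220.

2220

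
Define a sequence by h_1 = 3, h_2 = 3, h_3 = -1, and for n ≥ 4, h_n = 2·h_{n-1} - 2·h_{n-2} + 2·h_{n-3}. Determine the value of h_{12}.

h_4 = -2; h_5 = 4; h_6 = 10; h_7 = 8; h_8 = 4; h_9 = 12; h_{10} = 32; h_{11} = 48; h_{12} = 56.

56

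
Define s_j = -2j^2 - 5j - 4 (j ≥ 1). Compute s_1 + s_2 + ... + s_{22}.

Over j = 1..22: Σj = 253, Σj² = 3795.
Total = (-2)·3795 + (-5)·253 + (-4)·22 = -8943.

-8943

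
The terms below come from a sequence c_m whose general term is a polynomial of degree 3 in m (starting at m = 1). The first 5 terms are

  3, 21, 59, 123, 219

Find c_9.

1043

1st diffs: 18, 38, 64, 96.
2nd diffs: 20, 26, 32.
3rd diffs: 6, 6 (constant).
Newton forward-difference form: c_m = 3 + 18·C(m-1,1) + 20·C(m-1,2) + 6·C(m-1,3).
At m = 9: m-1 = 8, so c_9 = 3 + 144 + 560 + 336 = 1043.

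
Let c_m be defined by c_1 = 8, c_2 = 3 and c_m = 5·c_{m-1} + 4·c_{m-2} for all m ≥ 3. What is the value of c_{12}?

Iterate the recurrence:
c_3 = 47;  c_4 = 247;  c_5 = 1423;  c_6 = 8103;  c_7 = 46207;  c_8 = 263447;  c_9 = 1502063;  c_{10} = 8564103;  c_{11} = 48828767;  c_{12} = 278400247.

278400247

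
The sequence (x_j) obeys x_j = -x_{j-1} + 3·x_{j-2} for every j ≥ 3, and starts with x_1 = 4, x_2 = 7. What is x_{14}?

25543

Compute successive terms:
x_3 = 5, x_4 = 16, x_5 = -1, …, x_{11} = -2017, x_{12} = 4873, x_{13} = -10924, x_{14} = 25543.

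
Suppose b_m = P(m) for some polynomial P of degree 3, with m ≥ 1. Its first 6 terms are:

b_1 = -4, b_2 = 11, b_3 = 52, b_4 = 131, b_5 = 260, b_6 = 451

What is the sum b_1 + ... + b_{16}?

38136

1st diffs: 15, 41, 79, 129, 191.
2nd diffs: 26, 38, 50, 62.
3rd diffs: 12, 12, 12 (constant).
So b_m = 2m^3 + m^2 - 2m - 5.
Continuing: …, 716, 1067, 1516, 2075, …, b_{16} = 8411.
Summing m = 1..16 (16 terms) gives 38136.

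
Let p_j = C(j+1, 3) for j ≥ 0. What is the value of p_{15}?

C(16, 3) = 560, so p_{15} = 560.

560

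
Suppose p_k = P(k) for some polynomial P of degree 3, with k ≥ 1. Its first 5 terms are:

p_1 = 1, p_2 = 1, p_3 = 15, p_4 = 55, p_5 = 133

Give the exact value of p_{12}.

2751

1st diffs: 0, 14, 40, 78.
2nd diffs: 14, 26, 38.
3rd diffs: 12, 12 (constant).
So p_k = 2k^3 - 5k^2 + k + 3.
Evaluating at k = 12 gives p_{12} = 2751.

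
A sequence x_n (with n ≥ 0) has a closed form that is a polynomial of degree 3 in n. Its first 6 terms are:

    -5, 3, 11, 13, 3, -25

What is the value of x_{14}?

-2077

1st diffs: 8, 8, 2, -10, -28.
2nd diffs: 0, -6, -12, -18.
3rd diffs: -6, -6, -6 (constant).
Newton forward-difference form: x_n = -5 + 8·C(n,1) + (-6)·C(n,3).
At n = 14: n = 14, so x_{14} = -5 + 112 - 2184 = -2077.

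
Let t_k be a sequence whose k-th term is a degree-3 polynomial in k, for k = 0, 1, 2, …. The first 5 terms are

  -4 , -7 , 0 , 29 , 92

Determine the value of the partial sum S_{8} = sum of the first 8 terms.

1284

1st diffs: -3, 7, 29, 63.
2nd diffs: 10, 22, 34.
3rd diffs: 12, 12 (constant).
Newton forward-difference form: t_k = -4 + (-3)·C(k,1) + 10·C(k,2) + 12·C(k,3).
Continuing: 201, 368, 605.
Summing k = 0..7 (8 terms) gives 1284.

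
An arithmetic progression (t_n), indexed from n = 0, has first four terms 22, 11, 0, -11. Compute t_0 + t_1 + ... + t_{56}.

-16302

Common difference d = -11.
t_n = 22 + (n - 0)·(-11).
t_{56} = -594; S = 57·(22 + (-594))/2 = -16302.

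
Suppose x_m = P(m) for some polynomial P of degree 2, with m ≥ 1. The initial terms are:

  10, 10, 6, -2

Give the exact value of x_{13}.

-254

1st diffs: 0, -4, -8.
2nd diffs: -4, -4 (constant).
Newton forward-difference form: x_m = 10 + (-4)·C(m-1,2).
At m = 13: m-1 = 12, so x_{13} = 10 - 264 = -254.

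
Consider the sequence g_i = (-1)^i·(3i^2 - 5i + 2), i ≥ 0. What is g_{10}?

252

(-1)^10 = 1; 3i^2 - 5i + 2 at i=10 is 252; so g_{10} = 252.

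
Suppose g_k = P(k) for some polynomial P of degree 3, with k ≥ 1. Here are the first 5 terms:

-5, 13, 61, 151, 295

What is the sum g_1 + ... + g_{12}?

1st diffs: 18, 48, 90, 144.
2nd diffs: 30, 42, 54.
3rd diffs: 12, 12 (constant).
Newton forward-difference form: g_k = -5 + 18·C(k-1,1) + 30·C(k-1,2) + 12·C(k-1,3).
Continuing: …, 505, 793, 1171, 1651, …, g_{12} = 3823.
Summing k = 1..12 (12 terms) gives 13668.

13668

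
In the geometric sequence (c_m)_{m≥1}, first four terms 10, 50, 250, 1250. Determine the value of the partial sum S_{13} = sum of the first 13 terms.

3051757810

Common ratio r = 5.
c_m = 10·5^(m-1).
S = 10·(5^13 - 1)/(5 - 1) = 10·(1220703125 - 1)/(4) = 3051757810.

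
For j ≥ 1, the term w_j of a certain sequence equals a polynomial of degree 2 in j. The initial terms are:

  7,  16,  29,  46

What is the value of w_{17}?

631

1st diffs: 9, 13, 17.
2nd diffs: 4, 4 (constant).
So w_j = 2j^2 + 3j + 2.
Evaluating at j = 17 gives w_{17} = 631.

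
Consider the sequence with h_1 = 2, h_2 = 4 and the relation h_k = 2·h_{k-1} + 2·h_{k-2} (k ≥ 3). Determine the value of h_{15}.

2035968

Applying the relation repeatedly:
h_3 = 12, h_4 = 32, h_5 = 88, …, h_{12} = 99840, h_{13} = 272768, h_{14} = 745216, h_{15} = 2035968.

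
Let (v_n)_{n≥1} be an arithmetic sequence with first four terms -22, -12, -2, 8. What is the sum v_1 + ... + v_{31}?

Common difference d = 10.
v_n = -22 + (n - 1)·10.
v_{31} = 278; S = 31·(-22 + 278)/2 = 3968.

3968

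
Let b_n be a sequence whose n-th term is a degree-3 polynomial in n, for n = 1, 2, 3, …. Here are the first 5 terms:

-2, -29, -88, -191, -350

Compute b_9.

1st diffs: -27, -59, -103, -159.
2nd diffs: -32, -44, -56.
3rd diffs: -12, -12 (constant).
So b_n = -2n^3 - 4n^2 - n + 5.
Evaluating at n = 9 gives b_9 = -1786.

-1786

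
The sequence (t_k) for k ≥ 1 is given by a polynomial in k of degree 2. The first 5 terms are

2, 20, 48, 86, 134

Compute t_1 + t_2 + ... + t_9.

1506

1st diffs: 18, 28, 38, 48.
2nd diffs: 10, 10, 10 (constant).
So t_k = 5k^2 + 3k - 6.
Continuing: 192, 260, 338, 426.
Summing k = 1..9 (9 terms) gives 1506.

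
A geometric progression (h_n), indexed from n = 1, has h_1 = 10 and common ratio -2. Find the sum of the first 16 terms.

h_n = 10·(-2)^(n-1).
S = 10·((-2)^16 - 1)/(-2 - 1) = 10·(65536 - 1)/(-3) = -218450.

-218450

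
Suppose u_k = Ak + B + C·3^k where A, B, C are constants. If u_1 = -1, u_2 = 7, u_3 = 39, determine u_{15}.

Write the equations: A + B + 3C = -1; 2A + B + 9C = 7; 3A + B + 27C = 39.
Subtracting the first from the second: A + 6C = 8.
Subtracting the second from the third: A + 18C = 32.
Solving: C = 2, A = -4, then B = -3.
Hence u_{15} = -4·15 + (-3) + 2·14348907 = 28697751.

28697751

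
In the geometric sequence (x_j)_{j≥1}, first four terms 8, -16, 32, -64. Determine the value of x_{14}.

-65536

Common ratio r = -2.
x_j = 8·(-2)^(j-1).
x_{14} = 8·(-2)^13 = -65536.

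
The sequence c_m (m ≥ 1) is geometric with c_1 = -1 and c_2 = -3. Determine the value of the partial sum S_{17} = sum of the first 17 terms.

-64570081

Common ratio r = 3.
c_m = (-1)·3^(m-1).
S = (-1)·(3^17 - 1)/(3 - 1) = (-1)·(129140163 - 1)/(2) = -64570081.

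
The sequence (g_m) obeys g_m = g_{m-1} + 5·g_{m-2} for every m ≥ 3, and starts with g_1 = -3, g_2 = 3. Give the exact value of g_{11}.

-15717

Iterate the recurrence:
g_3 = -12; g_4 = 3; g_5 = -57; g_6 = -42; g_7 = -327; g_8 = -537; g_9 = -2172; g_{10} = -4857; g_{11} = -15717.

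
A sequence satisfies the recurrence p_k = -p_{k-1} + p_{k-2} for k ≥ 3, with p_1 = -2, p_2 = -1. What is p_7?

Compute successive terms:
p_3 = -1, p_4 = 0, p_5 = -1, p_6 = 1, p_7 = -2.

-2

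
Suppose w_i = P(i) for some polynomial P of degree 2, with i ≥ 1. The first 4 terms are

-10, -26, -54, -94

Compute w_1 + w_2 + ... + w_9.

-1674

1st diffs: -16, -28, -40.
2nd diffs: -12, -12 (constant).
Newton forward-difference form: w_i = -10 + (-16)·C(i-1,1) + (-12)·C(i-1,2).
Continuing: …, -146, -210, -286, -374, …, w_9 = -474.
Summing i = 1..9 (9 terms) gives -1674.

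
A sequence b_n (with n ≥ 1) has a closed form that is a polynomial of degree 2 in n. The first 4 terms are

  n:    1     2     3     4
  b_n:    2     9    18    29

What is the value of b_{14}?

1st diffs: 7, 9, 11.
2nd diffs: 2, 2 (constant).
Newton forward-difference form: b_n = 2 + 7·C(n-1,1) + 2·C(n-1,2).
At n = 14: n-1 = 13, so b_{14} = 2 + 91 + 156 = 249.

249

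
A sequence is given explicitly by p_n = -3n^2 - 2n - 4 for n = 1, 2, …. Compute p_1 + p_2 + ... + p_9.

-981

Over n = 1..9: Σn = 45, Σn² = 285.
Total = (-3)·285 + (-2)·45 + (-4)·9 = -981.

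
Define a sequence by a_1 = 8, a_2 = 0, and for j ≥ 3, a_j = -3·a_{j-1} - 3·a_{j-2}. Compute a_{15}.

-17496

a_3 = -24;  a_4 = 72;  a_5 = -144;  …;  a_{12} = -5832;  a_{13} = 5832;  a_{14} = 0;  a_{15} = -17496.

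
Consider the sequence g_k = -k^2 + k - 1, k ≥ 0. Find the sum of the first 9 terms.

-177

Over k = 0..8: Σk = 36, Σk² = 204.
Total = (-1)·204 + (1)·36 + (-1)·9 = -177.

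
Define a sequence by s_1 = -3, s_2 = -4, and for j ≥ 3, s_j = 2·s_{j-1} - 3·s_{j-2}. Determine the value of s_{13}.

-527

Step forward from the initial values:
s_3 = 1; s_4 = 14; s_5 = 25; …; s_{10} = 212; s_{11} = 745; s_{12} = 854; s_{13} = -527.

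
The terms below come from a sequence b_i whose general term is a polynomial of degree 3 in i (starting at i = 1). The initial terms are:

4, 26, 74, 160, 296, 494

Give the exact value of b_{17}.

1st diffs: 22, 48, 86, 136, 198.
2nd diffs: 26, 38, 50, 62.
3rd diffs: 12, 12, 12 (constant).
So b_i = 2i^3 + i^2 + 5i - 4.
Evaluating at i = 17 gives b_{17} = 10196.

10196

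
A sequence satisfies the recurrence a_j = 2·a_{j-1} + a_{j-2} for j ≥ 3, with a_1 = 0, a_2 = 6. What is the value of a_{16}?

a_3 = 12;  a_4 = 30;  a_5 = 72;  …;  a_{13} = 83160;  a_{14} = 200766;  a_{15} = 484692;  a_{16} = 1170150.

1170150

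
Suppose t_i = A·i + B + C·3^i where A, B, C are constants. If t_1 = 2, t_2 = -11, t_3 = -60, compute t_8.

The three given values yield: A + B + 3C = 2; 2A + B + 9C = -11; 3A + B + 27C = -60.
Subtracting the first from the second: A + 6C = -13.
Subtracting the second from the third: A + 18C = -49.
Solving: C = -3, A = 5, then B = 6.
Therefore t_8 = 40 + 6 + (-3)·6561 = -19637.

-19637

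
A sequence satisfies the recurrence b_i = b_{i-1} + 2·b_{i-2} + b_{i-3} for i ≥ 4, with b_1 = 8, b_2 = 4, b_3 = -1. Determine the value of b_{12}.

4353

Step forward from the initial values:
b_4 = 15; b_5 = 17; b_6 = 46; b_7 = 95; b_8 = 204; b_9 = 440; b_{10} = 943; b_{11} = 2027; b_{12} = 4353.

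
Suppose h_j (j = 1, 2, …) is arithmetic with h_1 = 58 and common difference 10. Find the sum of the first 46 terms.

h_j = 58 + (j - 1)·10.
h_{46} = 508; S = 46·(58 + 508)/2 = 13018.

13018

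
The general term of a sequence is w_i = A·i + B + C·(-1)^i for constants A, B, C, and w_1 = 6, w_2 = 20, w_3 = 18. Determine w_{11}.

Plug in i = 1, 2, 3: A + B - C = 6; 2A + B + C = 20; 3A + B - C = 18.
Subtracting the first from the second: A + 2C = 14.
Subtracting the second from the third: A - 2C = -2.
Solving: C = 4, A = 6, then B = 4.
So w_i = 6·i + 4 + 4·(-1)^i; at i=11 this is 66.

66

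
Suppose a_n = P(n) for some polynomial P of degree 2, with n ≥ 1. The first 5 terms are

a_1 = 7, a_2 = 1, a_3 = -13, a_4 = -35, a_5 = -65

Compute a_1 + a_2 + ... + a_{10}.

-1160

1st diffs: -6, -14, -22, -30.
2nd diffs: -8, -8, -8 (constant).
So a_n = -4n^2 + 6n + 5.
Continuing: …, -103, -149, -203, -265, …, a_{10} = -335.
Summing n = 1..10 (10 terms) gives -1160.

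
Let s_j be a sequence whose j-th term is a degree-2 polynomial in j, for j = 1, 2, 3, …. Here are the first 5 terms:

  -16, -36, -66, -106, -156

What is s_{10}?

-556

1st diffs: -20, -30, -40, -50.
2nd diffs: -10, -10, -10 (constant).
Newton forward-difference form: s_j = -16 + (-20)·C(j-1,1) + (-10)·C(j-1,2).
At j = 10: j-1 = 9, so s_{10} = -16 - 180 - 360 = -556.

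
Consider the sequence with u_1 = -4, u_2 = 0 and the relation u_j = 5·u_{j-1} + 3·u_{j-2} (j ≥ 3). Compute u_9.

u_3 = -12, u_4 = -60, u_5 = -336, u_6 = -1860, u_7 = -10308, u_8 = -57120, u_9 = -316524.

-316524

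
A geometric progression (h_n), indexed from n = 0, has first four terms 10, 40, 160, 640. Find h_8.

Common ratio r = 4.
h_n = 10·4^(n-0).
h_8 = 10·4^8 = 655360.

655360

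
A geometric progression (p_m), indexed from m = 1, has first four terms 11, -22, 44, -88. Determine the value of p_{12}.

Common ratio r = -2.
p_m = 11·(-2)^(m-1).
p_{12} = 11·(-2)^11 = -22528.

-22528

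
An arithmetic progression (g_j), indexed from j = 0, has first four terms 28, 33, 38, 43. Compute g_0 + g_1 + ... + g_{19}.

Common difference d = 5.
g_j = 28 + (j - 0)·5.
g_{19} = 123; S = 20·(28 + 123)/2 = 1510.

1510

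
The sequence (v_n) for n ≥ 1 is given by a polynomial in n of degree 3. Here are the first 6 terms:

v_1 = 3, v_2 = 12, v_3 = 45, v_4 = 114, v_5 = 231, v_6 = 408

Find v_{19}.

1st diffs: 9, 33, 69, 117, 177.
2nd diffs: 24, 36, 48, 60.
3rd diffs: 12, 12, 12 (constant).
Newton forward-difference form: v_n = 3 + 9·C(n-1,1) + 24·C(n-1,2) + 12·C(n-1,3).
At n = 19: n-1 = 18, so v_{19} = 3 + 162 + 3672 + 9792 = 13629.

13629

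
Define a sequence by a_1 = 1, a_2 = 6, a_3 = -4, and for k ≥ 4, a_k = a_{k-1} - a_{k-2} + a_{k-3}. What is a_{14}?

6

Step forward from the initial values:
a_4 = -9; a_5 = 1; a_6 = 6; …; a_{11} = -4; a_{12} = -9; a_{13} = 1; a_{14} = 6.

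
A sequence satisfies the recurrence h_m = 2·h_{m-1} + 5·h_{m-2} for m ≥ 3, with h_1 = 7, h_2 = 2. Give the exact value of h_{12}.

Compute successive terms:
h_3 = 39  h_4 = 88  h_5 = 371  h_6 = 1182  h_7 = 4219  h_8 = 14348  h_9 = 49791  h_{10} = 171322  h_{11} = 591599  h_{12} = 2039808.

2039808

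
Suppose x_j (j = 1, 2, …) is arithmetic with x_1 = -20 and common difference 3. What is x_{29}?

x_j = -20 + (j - 1)·3.
x_{29} = -20 + 28·3 = 64.

64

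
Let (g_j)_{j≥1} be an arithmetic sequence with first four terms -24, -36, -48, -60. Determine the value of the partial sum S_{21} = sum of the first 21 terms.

-3024

Common difference d = -12.
g_j = -24 + (j - 1)·(-12).
g_{21} = -264; S = 21·(-24 + (-264))/2 = -3024.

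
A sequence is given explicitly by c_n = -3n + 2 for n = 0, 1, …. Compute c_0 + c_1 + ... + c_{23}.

Over n = 0..23: Σn = 276.
Total = (-3)·276 + (2)·24 = -780.

-780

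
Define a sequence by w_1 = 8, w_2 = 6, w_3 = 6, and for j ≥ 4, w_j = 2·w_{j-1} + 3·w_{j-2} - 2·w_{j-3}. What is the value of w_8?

Applying the relation repeatedly:
w_4 = 14  w_5 = 34  w_6 = 98  w_7 = 270  w_8 = 766.

766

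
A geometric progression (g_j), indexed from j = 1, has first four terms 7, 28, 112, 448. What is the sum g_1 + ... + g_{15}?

2505397587

Common ratio r = 4.
g_j = 7·4^(j-1).
S = 7·(4^15 - 1)/(4 - 1) = 7·(1073741824 - 1)/(3) = 2505397587.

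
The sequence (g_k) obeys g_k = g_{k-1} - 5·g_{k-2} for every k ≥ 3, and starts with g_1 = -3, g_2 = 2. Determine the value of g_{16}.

147287

Compute successive terms:
g_3 = 17  g_4 = 7  g_5 = -78  …  g_{13} = 31917  g_{14} = -76718  g_{15} = -236303  g_{16} = 147287.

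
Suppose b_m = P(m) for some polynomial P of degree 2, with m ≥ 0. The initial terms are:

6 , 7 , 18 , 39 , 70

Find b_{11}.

567

1st diffs: 1, 11, 21, 31.
2nd diffs: 10, 10, 10 (constant).
Newton forward-difference form: b_m = 6 + 1·C(m,1) + 10·C(m,2).
At m = 11: m = 11, so b_{11} = 6 + 11 + 550 = 567.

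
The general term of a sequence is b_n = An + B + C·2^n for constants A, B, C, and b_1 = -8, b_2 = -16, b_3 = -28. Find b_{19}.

At n = 1, 2, 3: A + B + 2C = -8; 2A + B + 4C = -16; 3A + B + 8C = -28.
Subtracting the first from the second: A + 2C = -8.
Subtracting the second from the third: A + 4C = -12.
Solving: C = -2, A = -4, then B = 0.
Therefore b_{19} = -76 + 0 + (-2)·524288 = -1048652.

-1048652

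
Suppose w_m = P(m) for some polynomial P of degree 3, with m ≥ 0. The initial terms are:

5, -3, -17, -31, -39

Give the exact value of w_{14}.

1531

1st diffs: -8, -14, -14, -8.
2nd diffs: -6, 0, 6.
3rd diffs: 6, 6 (constant).
Newton forward-difference form: w_m = 5 + (-8)·C(m,1) + (-6)·C(m,2) + 6·C(m,3).
At m = 14: m = 14, so w_{14} = 5 - 112 - 546 + 2184 = 1531.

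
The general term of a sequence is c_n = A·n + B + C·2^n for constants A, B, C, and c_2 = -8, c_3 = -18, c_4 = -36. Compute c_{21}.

-4194342

Plug in n = 2, 3, 4: 2A + B + 4C = -8; 3A + B + 8C = -18; 4A + B + 16C = -36.
Subtracting the first from the second: A + 4C = -10.
Subtracting the second from the third: A + 8C = -18.
Solving: C = -2, A = -2, then B = 4.
Therefore c_{21} = -42 + 4 + (-2)·2097152 = -4194342.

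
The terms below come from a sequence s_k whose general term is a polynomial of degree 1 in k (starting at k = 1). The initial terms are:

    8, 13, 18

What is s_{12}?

1st diffs: 5, 5 (constant).
So s_k = 5k + 3.
Evaluating at k = 12 gives s_{12} = 63.

63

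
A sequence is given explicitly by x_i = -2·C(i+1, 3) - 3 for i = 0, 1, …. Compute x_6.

C(7, 3) = 35, so x_6 = -73.

-73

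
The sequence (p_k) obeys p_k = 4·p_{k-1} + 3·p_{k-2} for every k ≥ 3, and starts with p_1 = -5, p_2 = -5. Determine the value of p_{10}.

-1567685

Iterate the recurrence:
p_3 = -35;  p_4 = -155;  p_5 = -725;  p_6 = -3365;  p_7 = -15635;  p_8 = -72635;  p_9 = -337445;  p_{10} = -1567685.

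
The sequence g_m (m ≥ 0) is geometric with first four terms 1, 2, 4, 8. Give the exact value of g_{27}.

Common ratio r = 2.
g_m = 1·2^(m-0).
g_{27} = 1·2^27 = 134217728.

134217728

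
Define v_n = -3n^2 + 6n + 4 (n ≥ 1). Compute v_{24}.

v_{24} = -3·24^2 + 6·24 + 4 = -1580.

-1580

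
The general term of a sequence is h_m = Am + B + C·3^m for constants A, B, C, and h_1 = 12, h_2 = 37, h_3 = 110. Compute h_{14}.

19131889

At m = 1, 2, 3: A + B + 3C = 12; 2A + B + 9C = 37; 3A + B + 27C = 110.
Subtracting the first from the second: A + 6C = 25.
Subtracting the second from the third: A + 18C = 73.
Solving: C = 4, A = 1, then B = -1.
Hence h_{14} = 1·14 + (-1) + 4·4782969 = 19131889.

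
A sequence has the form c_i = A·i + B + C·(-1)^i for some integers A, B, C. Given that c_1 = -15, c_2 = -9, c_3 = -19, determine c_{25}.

-63

Write the equations: A + B - C = -15; 2A + B + C = -9; 3A + B - C = -19.
Subtracting the first from the second: A + 2C = 6.
Subtracting the second from the third: A - 2C = -10.
Solving: C = 4, A = -2, then B = -9.
So c_i = -2·i + (-9) + 4·(-1)^i; at i=25 this is -63.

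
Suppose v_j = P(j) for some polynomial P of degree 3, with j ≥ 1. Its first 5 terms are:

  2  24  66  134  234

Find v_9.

1074

1st diffs: 22, 42, 68, 100.
2nd diffs: 20, 26, 32.
3rd diffs: 6, 6 (constant).
Newton forward-difference form: v_j = 2 + 22·C(j-1,1) + 20·C(j-1,2) + 6·C(j-1,3).
At j = 9: j-1 = 8, so v_9 = 2 + 176 + 560 + 336 = 1074.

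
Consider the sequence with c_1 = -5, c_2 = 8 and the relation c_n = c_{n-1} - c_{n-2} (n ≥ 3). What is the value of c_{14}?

Iterate the recurrence:
c_3 = 13; c_4 = 5; c_5 = -8; …; c_{11} = -8; c_{12} = -13; c_{13} = -5; c_{14} = 8.

8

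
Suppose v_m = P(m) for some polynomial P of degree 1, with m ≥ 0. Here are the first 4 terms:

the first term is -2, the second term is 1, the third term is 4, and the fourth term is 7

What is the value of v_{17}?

1st diffs: 3, 3, 3 (constant).
So v_m = 3m - 2.
Evaluating at m = 17 gives v_{17} = 49.

49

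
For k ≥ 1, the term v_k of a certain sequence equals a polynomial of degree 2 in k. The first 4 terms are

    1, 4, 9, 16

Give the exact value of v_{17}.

1st diffs: 3, 5, 7.
2nd diffs: 2, 2 (constant).
Newton forward-difference form: v_k = 1 + 3·C(k-1,1) + 2·C(k-1,2).
At k = 17: k-1 = 16, so v_{17} = 1 + 48 + 240 = 289.

289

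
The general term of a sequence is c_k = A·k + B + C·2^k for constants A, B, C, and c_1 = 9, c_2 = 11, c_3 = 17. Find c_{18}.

524259

Plug in k = 1, 2, 3: A + B + 2C = 9; 2A + B + 4C = 11; 3A + B + 8C = 17.
Subtracting the first from the second: A + 2C = 2.
Subtracting the second from the third: A + 4C = 6.
Solving: C = 2, A = -2, then B = 7.
Therefore c_{18} = -36 + 7 + 2·262144 = 524259.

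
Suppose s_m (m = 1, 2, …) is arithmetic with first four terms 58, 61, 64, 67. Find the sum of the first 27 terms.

Common difference d = 3.
s_m = 58 + (m - 1)·3.
s_{27} = 136; S = 27·(58 + 136)/2 = 2619.

2619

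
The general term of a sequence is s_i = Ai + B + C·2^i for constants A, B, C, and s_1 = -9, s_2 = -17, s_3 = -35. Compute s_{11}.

Plug in i = 1, 2, 3: A + B + 2C = -9; 2A + B + 4C = -17; 3A + B + 8C = -35.
Subtracting the first from the second: A + 2C = -8.
Subtracting the second from the third: A + 4C = -18.
Solving: C = -5, A = 2, then B = -1.
Therefore s_{11} = 22 + (-1) + (-5)·2048 = -10219.

-10219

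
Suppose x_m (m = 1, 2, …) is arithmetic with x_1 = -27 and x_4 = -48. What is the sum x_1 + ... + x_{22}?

Common difference d = (-48 - (-27)) / (4 - 1) = -7.
x_m = -27 + (m - 1)·(-7).
x_{22} = -174; S = 22·(-27 + (-174))/2 = -2211.

-2211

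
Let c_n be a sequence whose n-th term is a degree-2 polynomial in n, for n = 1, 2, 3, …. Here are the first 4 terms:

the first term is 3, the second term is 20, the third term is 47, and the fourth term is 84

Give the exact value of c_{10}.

1st diffs: 17, 27, 37.
2nd diffs: 10, 10 (constant).
Newton forward-difference form: c_n = 3 + 17·C(n-1,1) + 10·C(n-1,2).
At n = 10: n-1 = 9, so c_{10} = 3 + 153 + 360 = 516.

516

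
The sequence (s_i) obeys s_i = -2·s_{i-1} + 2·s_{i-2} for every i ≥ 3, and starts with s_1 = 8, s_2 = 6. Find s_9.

Applying the relation repeatedly:
s_3 = 4; s_4 = 4; s_5 = 0; s_6 = 8; s_7 = -16; s_8 = 48; s_9 = -128.

-128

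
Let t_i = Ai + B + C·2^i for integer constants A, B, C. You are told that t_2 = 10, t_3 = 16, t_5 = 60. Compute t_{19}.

The three given values yield: 2A + B + 4C = 10; 3A + B + 8C = 16; 5A + B + 32C = 60.
Subtracting the first from the second: A + 4C = 6.
Subtracting the second from the third: 2A + 24C = 44.
Solving: C = 2, A = -2, then B = 6.
So t_i = -2·i + 6 + 2·2^i; at i=19 this is 1048544.

1048544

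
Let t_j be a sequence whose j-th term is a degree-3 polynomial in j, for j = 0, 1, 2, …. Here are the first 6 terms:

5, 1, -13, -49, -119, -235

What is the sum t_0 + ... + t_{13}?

1st diffs: -4, -14, -36, -70, -116.
2nd diffs: -10, -22, -34, -46.
3rd diffs: -12, -12, -12 (constant).
Newton forward-difference form: t_j = 5 + (-4)·C(j,1) + (-10)·C(j,2) + (-12)·C(j,3).
Continuing: …, -409, -653, -979, -1399, …, t_{13} = -4259.
Summing j = 0..13 (14 terms) gives -15946.

-15946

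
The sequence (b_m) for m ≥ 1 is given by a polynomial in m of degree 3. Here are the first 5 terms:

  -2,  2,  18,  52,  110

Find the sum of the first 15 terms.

14040

1st diffs: 4, 16, 34, 58.
2nd diffs: 12, 18, 24.
3rd diffs: 6, 6 (constant).
Newton forward-difference form: b_m = -2 + 4·C(m-1,1) + 12·C(m-1,2) + 6·C(m-1,3).
Continuing: …, 198, 322, 488, 702, …, b_{15} = 3330.
Summing m = 1..15 (15 terms) gives 14040.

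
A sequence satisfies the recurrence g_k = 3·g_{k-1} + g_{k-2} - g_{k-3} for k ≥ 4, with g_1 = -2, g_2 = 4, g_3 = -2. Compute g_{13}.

-59118

Step forward from the initial values:
g_4 = 0, g_5 = -6, g_6 = -16, g_7 = -54, g_8 = -172, g_9 = -554, g_{10} = -1780, g_{11} = -5722, g_{12} = -18392, g_{13} = -59118.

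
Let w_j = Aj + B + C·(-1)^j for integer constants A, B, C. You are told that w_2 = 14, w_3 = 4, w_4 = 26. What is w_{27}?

148

Write the equations: 2A + B + C = 14; 3A + B - C = 4; 4A + B + C = 26.
Subtracting the first from the second: A - 2C = -10.
Subtracting the second from the third: A + 2C = 22.
Solving: C = 8, A = 6, then B = -6.
Therefore w_{27} = 162 + (-6) + 8·(-1) = 148.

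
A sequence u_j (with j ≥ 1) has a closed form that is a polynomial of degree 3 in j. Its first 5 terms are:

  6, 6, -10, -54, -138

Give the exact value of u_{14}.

1st diffs: 0, -16, -44, -84.
2nd diffs: -16, -28, -40.
3rd diffs: -12, -12 (constant).
Newton forward-difference form: u_j = 6 + (-16)·C(j-1,2) + (-12)·C(j-1,3).
At j = 14: j-1 = 13, so u_{14} = 6 - 1248 - 3432 = -4674.

-4674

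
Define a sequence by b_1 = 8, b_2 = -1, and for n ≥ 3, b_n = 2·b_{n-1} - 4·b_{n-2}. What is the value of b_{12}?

b_3 = -34;  b_4 = -64;  b_5 = 8;  b_6 = 272;  b_7 = 512;  b_8 = -64;  b_9 = -2176;  b_{10} = -4096;  b_{11} = 512;  b_{12} = 17408.

17408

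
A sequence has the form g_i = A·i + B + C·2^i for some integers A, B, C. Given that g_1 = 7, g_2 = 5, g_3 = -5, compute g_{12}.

The three given values yield: A + B + 2C = 7; 2A + B + 4C = 5; 3A + B + 8C = -5.
Subtracting the first from the second: A + 2C = -2.
Subtracting the second from the third: A + 4C = -10.
Solving: C = -4, A = 6, then B = 9.
Therefore g_{12} = 72 + 9 + (-4)·4096 = -16303.

-16303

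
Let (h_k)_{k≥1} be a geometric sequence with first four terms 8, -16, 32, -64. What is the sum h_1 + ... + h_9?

1368

Common ratio r = -2.
h_k = 8·(-2)^(k-1).
S = 8·((-2)^9 - 1)/(-2 - 1) = 8·(-512 - 1)/(-3) = 1368.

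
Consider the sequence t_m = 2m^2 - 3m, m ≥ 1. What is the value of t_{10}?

170

t_{10} = 2·10^2 - 3·10 = 170.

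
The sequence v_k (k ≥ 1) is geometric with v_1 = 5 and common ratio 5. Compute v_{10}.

9765625

v_k = 5·5^(k-1).
v_{10} = 5·5^9 = 9765625.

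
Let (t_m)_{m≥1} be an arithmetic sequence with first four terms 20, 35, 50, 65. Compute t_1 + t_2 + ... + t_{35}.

Common difference d = 15.
t_m = 20 + (m - 1)·15.
t_{35} = 530; S = 35·(20 + 530)/2 = 9625.

9625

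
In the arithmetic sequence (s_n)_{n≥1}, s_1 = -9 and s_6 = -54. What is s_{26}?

Common difference d = (-54 - (-9)) / (6 - 1) = -9.
s_n = -9 + (n - 1)·(-9).
s_{26} = -9 + 25·(-9) = -234.

-234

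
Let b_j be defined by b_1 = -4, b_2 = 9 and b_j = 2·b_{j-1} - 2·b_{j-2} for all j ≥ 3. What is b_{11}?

Iterate the recurrence:
b_3 = 26; b_4 = 34; b_5 = 16; b_6 = -36; b_7 = -104; b_8 = -136; b_9 = -64; b_{10} = 144; b_{11} = 416.

416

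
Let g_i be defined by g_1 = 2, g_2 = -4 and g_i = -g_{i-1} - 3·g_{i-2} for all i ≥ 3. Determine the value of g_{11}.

568

Step forward from the initial values:
g_3 = -2, g_4 = 14, g_5 = -8, g_6 = -34, g_7 = 58, g_8 = 44, g_9 = -218, g_{10} = 86, g_{11} = 568.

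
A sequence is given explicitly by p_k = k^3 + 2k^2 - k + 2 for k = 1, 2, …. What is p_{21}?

10124

p_{21} = 1·21^3 + 2·21^2 - 1·21 + 2 = 10124.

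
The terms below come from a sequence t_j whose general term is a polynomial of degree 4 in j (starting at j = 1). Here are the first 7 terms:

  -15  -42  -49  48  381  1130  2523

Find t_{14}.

1st diffs: -27, -7, 97, 333, 749, 1393.
2nd diffs: 20, 104, 236, 416, 644.
3rd diffs: 84, 132, 180, 228.
4th diffs: 48, 48, 48 (constant).
Newton forward-difference form: t_j = -15 + (-27)·C(j-1,1) + 20·C(j-1,2) + 84·C(j-1,3) + 48·C(j-1,4).
At j = 14: j-1 = 13, so t_{14} = -15 - 351 + 1560 + 24024 + 34320 = 59538.

59538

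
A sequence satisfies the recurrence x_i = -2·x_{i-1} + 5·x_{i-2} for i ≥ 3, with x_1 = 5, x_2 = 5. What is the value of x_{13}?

1302485

Applying the relation repeatedly:
x_3 = 15; x_4 = -5; x_5 = 85; …; x_{10} = -31595; x_{11} = 109615; x_{12} = -377205; x_{13} = 1302485.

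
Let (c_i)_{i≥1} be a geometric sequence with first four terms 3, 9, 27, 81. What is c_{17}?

Common ratio r = 3.
c_i = 3·3^(i-1).
c_{17} = 3·3^16 = 129140163.

129140163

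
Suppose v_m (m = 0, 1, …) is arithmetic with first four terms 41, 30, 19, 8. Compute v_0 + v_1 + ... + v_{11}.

-234

Common difference d = -11.
v_m = 41 + (m - 0)·(-11).
v_{11} = -80; S = 12·(41 + (-80))/2 = -234.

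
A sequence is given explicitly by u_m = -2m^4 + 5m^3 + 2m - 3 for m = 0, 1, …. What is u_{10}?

-14983

u_{10} = -2·10^4 + 5·10^3 + 2·10 - 3 = -14983.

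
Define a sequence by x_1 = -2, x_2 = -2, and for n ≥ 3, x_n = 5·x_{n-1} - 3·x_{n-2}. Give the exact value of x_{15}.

-125216356

Applying the relation repeatedly:
x_3 = -4  x_4 = -14  x_5 = -58  …  x_{12} = -1571864  x_{13} = -6763378  x_{14} = -29101298  x_{15} = -125216356.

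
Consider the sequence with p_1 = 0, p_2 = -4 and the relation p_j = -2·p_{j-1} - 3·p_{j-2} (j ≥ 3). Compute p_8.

-52

Compute successive terms:
p_3 = 8, p_4 = -4, p_5 = -16, p_6 = 44, p_7 = -40, p_8 = -52.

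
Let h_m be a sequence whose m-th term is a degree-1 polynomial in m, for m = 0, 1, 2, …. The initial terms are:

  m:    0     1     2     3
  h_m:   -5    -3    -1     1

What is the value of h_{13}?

21

1st diffs: 2, 2, 2 (constant).
So h_m = 2m - 5.
Evaluating at m = 13 gives h_{13} = 21.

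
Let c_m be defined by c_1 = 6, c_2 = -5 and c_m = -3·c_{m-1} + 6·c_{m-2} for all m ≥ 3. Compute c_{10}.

Applying the relation repeatedly:
c_3 = 51; c_4 = -183; c_5 = 855; c_6 = -3663; c_7 = 16119; c_8 = -70335; c_9 = 307719; c_{10} = -1345167.

-1345167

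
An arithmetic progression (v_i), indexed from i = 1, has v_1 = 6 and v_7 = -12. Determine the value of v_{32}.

Common difference d = (-12 - 6) / (7 - 1) = -3.
v_i = 6 + (i - 1)·(-3).
v_{32} = 6 + 31·(-3) = -87.

-87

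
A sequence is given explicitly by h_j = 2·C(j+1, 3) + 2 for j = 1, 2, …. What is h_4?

22

C(5, 3) = 10, so h_4 = 22.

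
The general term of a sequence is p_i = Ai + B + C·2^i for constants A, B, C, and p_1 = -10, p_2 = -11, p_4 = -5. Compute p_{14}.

16333

At i = 1, 2, 4: A + B + 2C = -10; 2A + B + 4C = -11; 4A + B + 16C = -5.
Subtracting the first from the second: A + 2C = -1.
Subtracting the second from the third: 2A + 12C = 6.
Solving: C = 1, A = -3, then B = -9.
Therefore p_{14} = -42 + (-9) + 1·16384 = 16333.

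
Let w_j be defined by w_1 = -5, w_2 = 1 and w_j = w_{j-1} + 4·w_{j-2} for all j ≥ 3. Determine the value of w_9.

Step forward from the initial values:
w_3 = -19;  w_4 = -15;  w_5 = -91;  w_6 = -151;  w_7 = -515;  w_8 = -1119;  w_9 = -3179.

-3179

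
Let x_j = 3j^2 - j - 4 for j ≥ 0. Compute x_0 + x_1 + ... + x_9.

770

Over j = 0..9: Σj = 45, Σj² = 285.
Total = (3)·285 + (-1)·45 + (-4)·10 = 770.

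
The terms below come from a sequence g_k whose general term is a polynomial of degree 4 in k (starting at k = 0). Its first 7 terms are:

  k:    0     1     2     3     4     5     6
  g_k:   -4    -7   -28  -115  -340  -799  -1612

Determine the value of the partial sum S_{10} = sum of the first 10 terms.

-18463

1st diffs: -3, -21, -87, -225, -459, -813.
2nd diffs: -18, -66, -138, -234, -354.
3rd diffs: -48, -72, -96, -120.
4th diffs: -24, -24, -24 (constant).
So g_k = -k^4 - 2k^3 + 4k^2 - 4k - 4.
Continuing: -2923, -4900, -7735.
Summing k = 0..9 (10 terms) gives -18463.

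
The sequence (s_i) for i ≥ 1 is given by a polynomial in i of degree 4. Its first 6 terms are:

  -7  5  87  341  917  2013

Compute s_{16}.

119453

1st diffs: 12, 82, 254, 576, 1096.
2nd diffs: 70, 172, 322, 520.
3rd diffs: 102, 150, 198.
4th diffs: 48, 48 (constant).
So s_i = 2i^4 - 3i^3 + 3i^2 - 6i - 3.
Evaluating at i = 16 gives s_{16} = 119453.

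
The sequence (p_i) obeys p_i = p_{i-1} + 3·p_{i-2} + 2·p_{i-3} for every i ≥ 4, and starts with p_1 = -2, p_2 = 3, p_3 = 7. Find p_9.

p_4 = 12, p_5 = 39, p_6 = 89, p_7 = 230, p_8 = 575, p_9 = 1443.

1443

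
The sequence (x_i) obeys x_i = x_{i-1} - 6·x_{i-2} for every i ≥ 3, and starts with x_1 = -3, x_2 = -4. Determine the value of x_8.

1646

Step forward from the initial values:
x_3 = 14, x_4 = 38, x_5 = -46, x_6 = -274, x_7 = 2, x_8 = 1646.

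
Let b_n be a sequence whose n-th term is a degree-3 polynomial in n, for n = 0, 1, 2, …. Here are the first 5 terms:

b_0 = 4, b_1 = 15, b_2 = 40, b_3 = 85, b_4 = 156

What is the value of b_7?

1st diffs: 11, 25, 45, 71.
2nd diffs: 14, 20, 26.
3rd diffs: 6, 6 (constant).
Newton forward-difference form: b_n = 4 + 11·C(n,1) + 14·C(n,2) + 6·C(n,3).
At n = 7: n = 7, so b_7 = 4 + 77 + 294 + 210 = 585.

585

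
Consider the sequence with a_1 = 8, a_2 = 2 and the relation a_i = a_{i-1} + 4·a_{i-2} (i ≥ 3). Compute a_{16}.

4711242

Applying the relation repeatedly:
a_3 = 34;  a_4 = 42;  a_5 = 178;  …;  a_{13} = 281458;  a_{14} = 717082;  a_{15} = 1842914;  a_{16} = 4711242.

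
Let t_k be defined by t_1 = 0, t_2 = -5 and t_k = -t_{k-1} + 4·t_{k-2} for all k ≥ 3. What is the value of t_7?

t_3 = 5  t_4 = -25  t_5 = 45  t_6 = -145  t_7 = 325.

325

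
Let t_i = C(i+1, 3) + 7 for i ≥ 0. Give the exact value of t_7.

C(8, 3) = 56, so t_7 = 63.

63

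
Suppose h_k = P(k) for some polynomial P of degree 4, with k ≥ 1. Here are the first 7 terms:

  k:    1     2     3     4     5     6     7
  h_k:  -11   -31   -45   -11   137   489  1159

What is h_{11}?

1st diffs: -20, -14, 34, 148, 352, 670.
2nd diffs: 6, 48, 114, 204, 318.
3rd diffs: 42, 66, 90, 114.
4th diffs: 24, 24, 24 (constant).
Newton forward-difference form: h_k = -11 + (-20)·C(k-1,1) + 6·C(k-1,2) + 42·C(k-1,3) + 24·C(k-1,4).
At k = 11: k-1 = 10, so h_{11} = -11 - 200 + 270 + 5040 + 5040 = 10139.

10139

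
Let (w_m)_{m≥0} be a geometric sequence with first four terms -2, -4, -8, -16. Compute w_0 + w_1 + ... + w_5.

-126

Common ratio r = 2.
w_m = (-2)·2^(m-0).
S = (-2)·(2^6 - 1)/(2 - 1) = (-2)·(64 - 1)/(1) = -126.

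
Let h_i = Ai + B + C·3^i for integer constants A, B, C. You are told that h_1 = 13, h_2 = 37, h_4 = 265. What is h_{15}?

43046809

Plug in i = 1, 2, 4: A + B + 3C = 13; 2A + B + 9C = 37; 4A + B + 81C = 265.
Subtracting the first from the second: A + 6C = 24.
Subtracting the second from the third: 2A + 72C = 228.
Solving: C = 3, A = 6, then B = -2.
Therefore h_{15} = 90 + (-2) + 3·14348907 = 43046809.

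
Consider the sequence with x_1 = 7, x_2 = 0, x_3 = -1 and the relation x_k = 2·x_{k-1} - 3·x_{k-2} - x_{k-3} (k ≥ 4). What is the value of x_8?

Compute successive terms:
x_4 = -9;  x_5 = -15;  x_6 = -2;  x_7 = 50;  x_8 = 121.

121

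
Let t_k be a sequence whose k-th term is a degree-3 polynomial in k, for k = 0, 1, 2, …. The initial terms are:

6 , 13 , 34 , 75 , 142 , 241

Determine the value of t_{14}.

3562

1st diffs: 7, 21, 41, 67, 99.
2nd diffs: 14, 20, 26, 32.
3rd diffs: 6, 6, 6 (constant).
Newton forward-difference form: t_k = 6 + 7·C(k,1) + 14·C(k,2) + 6·C(k,3).
At k = 14: k = 14, so t_{14} = 6 + 98 + 1274 + 2184 = 3562.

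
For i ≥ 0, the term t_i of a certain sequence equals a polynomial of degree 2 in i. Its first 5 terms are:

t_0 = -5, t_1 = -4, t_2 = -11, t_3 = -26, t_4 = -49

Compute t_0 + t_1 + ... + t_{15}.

-4440

1st diffs: 1, -7, -15, -23.
2nd diffs: -8, -8, -8 (constant).
Newton forward-difference form: t_i = -5 + 1·C(i,1) + (-8)·C(i,2).
Continuing: …, -80, -119, -166, -221, …, t_{15} = -830.
Summing i = 0..15 (16 terms) gives -4440.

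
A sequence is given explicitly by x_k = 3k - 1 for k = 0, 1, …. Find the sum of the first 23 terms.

736

Over k = 0..22: Σk = 253.
Total = (3)·253 + (-1)·23 = 736.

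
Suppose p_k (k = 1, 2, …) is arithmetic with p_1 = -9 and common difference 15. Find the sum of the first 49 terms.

17199

p_k = -9 + (k - 1)·15.
p_{49} = 711; S = 49·(-9 + 711)/2 = 17199.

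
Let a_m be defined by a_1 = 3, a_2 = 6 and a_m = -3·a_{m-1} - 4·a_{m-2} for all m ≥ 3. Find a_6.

-30

a_3 = -30; a_4 = 66; a_5 = -78; a_6 = -30.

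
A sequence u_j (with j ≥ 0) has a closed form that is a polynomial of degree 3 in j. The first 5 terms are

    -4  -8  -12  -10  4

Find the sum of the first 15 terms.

7710

1st diffs: -4, -4, 2, 14.
2nd diffs: 0, 6, 12.
3rd diffs: 6, 6 (constant).
Newton forward-difference form: u_j = -4 + (-4)·C(j,1) + 6·C(j,3).
Continuing: …, 36, 92, 178, 300, …, u_{14} = 2124.
Summing j = 0..14 (15 terms) gives 7710.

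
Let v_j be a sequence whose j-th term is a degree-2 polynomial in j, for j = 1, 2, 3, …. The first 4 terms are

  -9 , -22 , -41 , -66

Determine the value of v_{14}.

1st diffs: -13, -19, -25.
2nd diffs: -6, -6 (constant).
Newton forward-difference form: v_j = -9 + (-13)·C(j-1,1) + (-6)·C(j-1,2).
At j = 14: j-1 = 13, so v_{14} = -9 - 169 - 468 = -646.

-646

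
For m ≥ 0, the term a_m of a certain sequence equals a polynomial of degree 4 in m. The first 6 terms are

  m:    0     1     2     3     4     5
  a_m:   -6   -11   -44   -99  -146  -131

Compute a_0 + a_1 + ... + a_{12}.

1st diffs: -5, -33, -55, -47, 15.
2nd diffs: -28, -22, 8, 62.
3rd diffs: 6, 30, 54.
4th diffs: 24, 24 (constant).
Newton forward-difference form: a_m = -6 + (-5)·C(m,1) + (-28)·C(m,2) + 6·C(m,3) + 24·C(m,4).
Continuing: …, 24, 421, 1186, 2469, …, a_{12} = 11286.
Summing m = 0..12 (13 terms) gives 26702.

26702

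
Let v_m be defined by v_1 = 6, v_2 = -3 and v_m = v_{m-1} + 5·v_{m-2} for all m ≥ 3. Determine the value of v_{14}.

Step forward from the initial values:
v_3 = 27, v_4 = 12, v_5 = 147, …, v_{11} = 50007, v_{12} = 132867, v_{13} = 382902, v_{14} = 1047237.

1047237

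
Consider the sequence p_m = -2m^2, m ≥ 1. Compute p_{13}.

-338

p_{13} = -2·13^2 = -338.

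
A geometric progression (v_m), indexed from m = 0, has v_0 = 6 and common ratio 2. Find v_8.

1536

v_m = 6·2^(m-0).
v_8 = 6·2^8 = 1536.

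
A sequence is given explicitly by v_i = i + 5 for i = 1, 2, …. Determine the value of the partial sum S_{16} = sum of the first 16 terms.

Over i = 1..16: Σi = 136.
Total = (1)·136 + (5)·16 = 216.

216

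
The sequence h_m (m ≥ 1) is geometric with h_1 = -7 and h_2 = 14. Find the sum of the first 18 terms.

611667

Common ratio r = -2.
h_m = (-7)·(-2)^(m-1).
S = (-7)·((-2)^18 - 1)/(-2 - 1) = (-7)·(262144 - 1)/(-3) = 611667.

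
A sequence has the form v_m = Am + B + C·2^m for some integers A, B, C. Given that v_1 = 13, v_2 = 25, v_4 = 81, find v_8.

1057

The three given values yield: A + B + 2C = 13; 2A + B + 4C = 25; 4A + B + 16C = 81.
Subtracting the first from the second: A + 2C = 12.
Subtracting the second from the third: 2A + 12C = 56.
Solving: C = 4, A = 4, then B = 1.
Therefore v_8 = 32 + 1 + 4·256 = 1057.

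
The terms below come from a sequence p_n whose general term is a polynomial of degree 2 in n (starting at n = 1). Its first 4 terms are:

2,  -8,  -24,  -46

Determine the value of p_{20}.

-1214

1st diffs: -10, -16, -22.
2nd diffs: -6, -6 (constant).
Newton forward-difference form: p_n = 2 + (-10)·C(n-1,1) + (-6)·C(n-1,2).
At n = 20: n-1 = 19, so p_{20} = 2 - 190 - 1026 = -1214.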